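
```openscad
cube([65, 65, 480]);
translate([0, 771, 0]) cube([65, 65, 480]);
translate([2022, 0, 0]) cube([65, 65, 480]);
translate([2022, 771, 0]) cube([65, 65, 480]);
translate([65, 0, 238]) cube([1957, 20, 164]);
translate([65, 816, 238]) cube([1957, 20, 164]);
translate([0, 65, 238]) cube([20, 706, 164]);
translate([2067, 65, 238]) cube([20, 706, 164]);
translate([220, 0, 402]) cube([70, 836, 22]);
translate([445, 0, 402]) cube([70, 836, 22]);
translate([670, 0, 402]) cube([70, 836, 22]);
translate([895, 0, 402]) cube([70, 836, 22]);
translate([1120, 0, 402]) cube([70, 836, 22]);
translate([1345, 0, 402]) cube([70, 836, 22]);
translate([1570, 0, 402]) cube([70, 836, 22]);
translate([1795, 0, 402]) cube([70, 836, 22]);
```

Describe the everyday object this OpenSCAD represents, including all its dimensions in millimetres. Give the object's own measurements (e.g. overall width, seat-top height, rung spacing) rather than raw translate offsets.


A bed frame 2087 mm long (x) by 836 mm wide (y). Four 65×65 mm corner posts, 480 mm tall, at the corners of the footprint. Four rails of 20 mm thickness and 164 mm height run between adjacent posts with their undersides at z = 238 mm, their outer faces flush with the outside of the frame (the two x-running rails run between the posts' inner faces; the two y-running rails run between the posts' inner faces). 8 slats, each 70 mm wide (x) and 22 mm thick, lie across the top of the two x-running rails, running the full 836 mm width of the frame in y; along x they sit between the end posts with a 155 mm gap after the −x posts and between neighbouring slats, leaving 157 mm before the +x posts.


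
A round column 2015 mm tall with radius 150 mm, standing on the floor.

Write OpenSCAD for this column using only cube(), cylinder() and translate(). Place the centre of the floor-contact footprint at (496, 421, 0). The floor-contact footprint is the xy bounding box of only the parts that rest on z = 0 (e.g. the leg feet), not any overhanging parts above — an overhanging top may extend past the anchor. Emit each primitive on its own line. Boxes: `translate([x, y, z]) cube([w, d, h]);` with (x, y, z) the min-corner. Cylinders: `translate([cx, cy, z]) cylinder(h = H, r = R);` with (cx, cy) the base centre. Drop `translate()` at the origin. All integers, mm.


translate([496, 421, 0]) cylinder(h = 2015, r = 150);


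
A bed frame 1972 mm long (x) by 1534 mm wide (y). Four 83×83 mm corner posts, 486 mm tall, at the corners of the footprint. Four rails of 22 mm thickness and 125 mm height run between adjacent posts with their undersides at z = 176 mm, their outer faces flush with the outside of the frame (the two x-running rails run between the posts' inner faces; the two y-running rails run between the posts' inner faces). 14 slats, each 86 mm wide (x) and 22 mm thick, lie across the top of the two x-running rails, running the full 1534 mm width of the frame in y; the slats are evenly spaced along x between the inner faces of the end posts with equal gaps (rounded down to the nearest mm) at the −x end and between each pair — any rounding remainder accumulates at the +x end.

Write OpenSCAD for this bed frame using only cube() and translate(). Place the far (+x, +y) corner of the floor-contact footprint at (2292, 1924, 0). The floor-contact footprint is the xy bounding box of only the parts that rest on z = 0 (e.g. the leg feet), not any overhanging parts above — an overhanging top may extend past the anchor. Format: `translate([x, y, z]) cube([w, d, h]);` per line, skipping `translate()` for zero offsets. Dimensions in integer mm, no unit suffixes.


translate([320, 390, 0]) cube([83, 83, 486]);
translate([320, 1841, 0]) cube([83, 83, 486]);
translate([2209, 390, 0]) cube([83, 83, 486]);
translate([2209, 1841, 0]) cube([83, 83, 486]);
translate([403, 390, 176]) cube([1806, 22, 125]);
translate([403, 1902, 176]) cube([1806, 22, 125]);
translate([320, 473, 176]) cube([22, 1368, 125]);
translate([2270, 473, 176]) cube([22, 1368, 125]);
translate([443, 390, 301]) cube([86, 1534, 22]);
translate([569, 390, 301]) cube([86, 1534, 22]);
translate([695, 390, 301]) cube([86, 1534, 22]);
translate([821, 390, 301]) cube([86, 1534, 22]);
translate([947, 390, 301]) cube([86, 1534, 22]);
translate([1073, 390, 301]) cube([86, 1534, 22]);
translate([1199, 390, 301]) cube([86, 1534, 22]);
translate([1325, 390, 301]) cube([86, 1534, 22]);
translate([1451, 390, 301]) cube([86, 1534, 22]);
translate([1577, 390, 301]) cube([86, 1534, 22]);
translate([1703, 390, 301]) cube([86, 1534, 22]);
translate([1829, 390, 301]) cube([86, 1534, 22]);
translate([1955, 390, 301]) cube([86, 1534, 22]);
translate([2081, 390, 301]) cube([86, 1534, 22]);


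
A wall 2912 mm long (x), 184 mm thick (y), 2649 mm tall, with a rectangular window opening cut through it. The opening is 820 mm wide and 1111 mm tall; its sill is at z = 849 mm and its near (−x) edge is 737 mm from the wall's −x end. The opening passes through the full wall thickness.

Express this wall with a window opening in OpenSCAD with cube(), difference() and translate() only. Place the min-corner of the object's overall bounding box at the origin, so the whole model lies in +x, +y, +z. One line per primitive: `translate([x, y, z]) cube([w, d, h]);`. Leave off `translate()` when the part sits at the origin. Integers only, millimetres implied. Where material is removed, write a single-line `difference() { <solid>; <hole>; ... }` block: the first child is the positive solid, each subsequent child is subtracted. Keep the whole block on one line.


difference() { cube([2912, 184, 2649]); translate([737, 0, 849]) cube([820, 184, 1111]); }


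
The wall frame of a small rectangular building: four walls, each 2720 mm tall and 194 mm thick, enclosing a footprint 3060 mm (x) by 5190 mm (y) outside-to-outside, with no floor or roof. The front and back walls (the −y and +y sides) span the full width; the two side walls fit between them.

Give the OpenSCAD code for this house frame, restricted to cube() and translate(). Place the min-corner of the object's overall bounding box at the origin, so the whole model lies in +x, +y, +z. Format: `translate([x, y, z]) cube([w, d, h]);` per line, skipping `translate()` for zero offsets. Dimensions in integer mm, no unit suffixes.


cube([3060, 194, 2720]);
translate([0, 4996, 0]) cube([3060, 194, 2720]);
translate([0, 194, 0]) cube([194, 4802, 2720]);
translate([2866, 194, 0]) cube([194, 4802, 2720]);


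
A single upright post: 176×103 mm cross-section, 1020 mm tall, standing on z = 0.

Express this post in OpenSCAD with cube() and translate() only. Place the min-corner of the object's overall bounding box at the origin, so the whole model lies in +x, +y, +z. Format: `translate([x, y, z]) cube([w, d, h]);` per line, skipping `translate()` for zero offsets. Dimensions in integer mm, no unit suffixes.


cube([176, 103, 1020]);


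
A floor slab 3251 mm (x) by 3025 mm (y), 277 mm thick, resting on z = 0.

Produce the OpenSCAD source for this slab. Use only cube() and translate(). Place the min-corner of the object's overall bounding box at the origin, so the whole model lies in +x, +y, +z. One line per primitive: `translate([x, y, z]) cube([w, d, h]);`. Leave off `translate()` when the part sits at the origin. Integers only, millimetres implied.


cube([3251, 3025, 277]);


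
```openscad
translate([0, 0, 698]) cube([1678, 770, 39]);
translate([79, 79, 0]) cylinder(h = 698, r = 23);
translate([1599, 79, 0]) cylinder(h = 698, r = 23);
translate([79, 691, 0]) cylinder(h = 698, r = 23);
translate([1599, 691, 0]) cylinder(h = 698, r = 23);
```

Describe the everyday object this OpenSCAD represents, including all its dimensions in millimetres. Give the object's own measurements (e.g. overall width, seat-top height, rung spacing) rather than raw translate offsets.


A rectangular dining table. The top is 1678×770×39 mm with its upper surface at z = 737 mm. It stands on four round legs of 46 mm diameter, each leg's bounding box inset 56 mm from the nearest pair of top edges, running from the floor to the underside of the top.


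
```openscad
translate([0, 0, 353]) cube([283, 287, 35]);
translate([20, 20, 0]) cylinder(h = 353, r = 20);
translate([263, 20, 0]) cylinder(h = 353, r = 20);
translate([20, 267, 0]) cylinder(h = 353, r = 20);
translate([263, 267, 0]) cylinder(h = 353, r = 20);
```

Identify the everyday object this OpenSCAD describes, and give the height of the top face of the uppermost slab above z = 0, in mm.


A stool. The seat height is 388 mm.

A 283×287×35 slab at z = 353 on four corner cylinders — a stool. The seat top is 353 + 35 = 388 mm.


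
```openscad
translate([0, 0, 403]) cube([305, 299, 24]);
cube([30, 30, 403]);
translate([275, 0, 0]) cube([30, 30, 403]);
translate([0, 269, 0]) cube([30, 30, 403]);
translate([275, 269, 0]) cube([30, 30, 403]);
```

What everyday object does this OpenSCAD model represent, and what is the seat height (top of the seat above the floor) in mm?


A stool. The seat height is 427 mm.

A 305×299×24 slab at z = 403 on four corner posts — a stool. The seat top is 403 + 24 = 427 mm.


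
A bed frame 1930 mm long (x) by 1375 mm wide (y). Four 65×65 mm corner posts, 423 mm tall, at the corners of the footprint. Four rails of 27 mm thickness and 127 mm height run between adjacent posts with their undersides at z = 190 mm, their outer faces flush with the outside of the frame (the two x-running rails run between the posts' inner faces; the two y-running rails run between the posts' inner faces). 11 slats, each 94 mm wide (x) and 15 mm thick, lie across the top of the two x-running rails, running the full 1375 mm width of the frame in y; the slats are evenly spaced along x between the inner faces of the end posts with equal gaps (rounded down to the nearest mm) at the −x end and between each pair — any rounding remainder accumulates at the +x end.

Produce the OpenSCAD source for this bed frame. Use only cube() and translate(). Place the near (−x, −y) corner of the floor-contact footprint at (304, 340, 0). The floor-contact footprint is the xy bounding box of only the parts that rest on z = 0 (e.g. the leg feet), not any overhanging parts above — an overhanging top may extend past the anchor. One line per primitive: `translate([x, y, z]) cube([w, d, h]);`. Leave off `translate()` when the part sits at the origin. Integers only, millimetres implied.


// slat z = rail_z + rail_h = 190 + 127 = 317
// slat gap = ⌊(1800 − 11·94) / 12⌋ = 63
translate([304, 340, 0]) cube([65, 65, 423]);
translate([304, 1650, 0]) cube([65, 65, 423]);
translate([2169, 340, 0]) cube([65, 65, 423]);
translate([2169, 1650, 0]) cube([65, 65, 423]);
translate([369, 340, 190]) cube([1800, 27, 127]);
translate([369, 1688, 190]) cube([1800, 27, 127]);
translate([304, 405, 190]) cube([27, 1245, 127]);
translate([2207, 405, 190]) cube([27, 1245, 127]);
translate([432, 340, 317]) cube([94, 1375, 15]);
translate([589, 340, 317]) cube([94, 1375, 15]);
translate([746, 340, 317]) cube([94, 1375, 15]);
translate([903, 340, 317]) cube([94, 1375, 15]);
translate([1060, 340, 317]) cube([94, 1375, 15]);
translate([1217, 340, 317]) cube([94, 1375, 15]);
translate([1374, 340, 317]) cube([94, 1375, 15]);
translate([1531, 340, 317]) cube([94, 1375, 15]);
translate([1688, 340, 317]) cube([94, 1375, 15]);
translate([1845, 340, 317]) cube([94, 1375, 15]);
translate([2002, 340, 317]) cube([94, 1375, 15]);


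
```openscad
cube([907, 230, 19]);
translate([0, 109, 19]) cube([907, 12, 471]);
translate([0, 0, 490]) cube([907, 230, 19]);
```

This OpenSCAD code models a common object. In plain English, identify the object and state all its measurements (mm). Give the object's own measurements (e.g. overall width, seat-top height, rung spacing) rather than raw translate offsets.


An I-beam lying along x, 907 mm long. Overall section height 509 mm. Two flanges 230 mm wide (y) and 19 mm thick, one on the floor and one at the top; a web 12 mm thick runs between them, centred on the flange width.


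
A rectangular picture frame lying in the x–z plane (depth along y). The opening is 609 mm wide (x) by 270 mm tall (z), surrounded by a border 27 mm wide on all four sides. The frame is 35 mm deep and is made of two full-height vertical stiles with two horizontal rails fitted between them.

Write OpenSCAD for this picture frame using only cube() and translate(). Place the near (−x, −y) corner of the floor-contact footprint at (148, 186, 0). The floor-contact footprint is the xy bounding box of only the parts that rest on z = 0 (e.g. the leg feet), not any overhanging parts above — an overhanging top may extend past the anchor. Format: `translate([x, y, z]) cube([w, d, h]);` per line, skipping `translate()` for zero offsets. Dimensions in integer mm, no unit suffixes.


translate([148, 186, 0]) cube([27, 35, 324]);
translate([784, 186, 0]) cube([27, 35, 324]);
translate([175, 186, 0]) cube([609, 35, 27]);
translate([175, 186, 297]) cube([609, 35, 27]);


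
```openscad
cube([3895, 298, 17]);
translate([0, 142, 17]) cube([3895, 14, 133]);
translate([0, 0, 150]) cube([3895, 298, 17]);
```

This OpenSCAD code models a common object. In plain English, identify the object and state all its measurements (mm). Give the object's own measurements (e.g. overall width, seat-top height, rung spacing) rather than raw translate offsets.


An I-beam lying along x, 3895 mm long. Overall section height 167 mm. Two flanges 298 mm wide (y) and 17 mm thick, one on the floor and one at the top; a web 14 mm thick runs between them, centred on the flange width.


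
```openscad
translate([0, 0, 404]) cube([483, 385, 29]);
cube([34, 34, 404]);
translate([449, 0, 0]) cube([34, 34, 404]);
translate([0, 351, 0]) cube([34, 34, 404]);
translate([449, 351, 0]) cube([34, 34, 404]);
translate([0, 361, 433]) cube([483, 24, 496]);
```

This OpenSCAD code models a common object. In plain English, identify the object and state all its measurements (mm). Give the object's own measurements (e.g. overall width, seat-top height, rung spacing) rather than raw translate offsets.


A chair. The seat is a 483×385×29 mm slab with its top at z = 433 mm, on four 34×34 mm corner legs (flush with the seat edges, standing on z = 0). A flat backrest 24 mm thick, 496 mm tall, spans the full seat width and rises from the seat top along its +y edge, rear face flush with the rear of the seat.


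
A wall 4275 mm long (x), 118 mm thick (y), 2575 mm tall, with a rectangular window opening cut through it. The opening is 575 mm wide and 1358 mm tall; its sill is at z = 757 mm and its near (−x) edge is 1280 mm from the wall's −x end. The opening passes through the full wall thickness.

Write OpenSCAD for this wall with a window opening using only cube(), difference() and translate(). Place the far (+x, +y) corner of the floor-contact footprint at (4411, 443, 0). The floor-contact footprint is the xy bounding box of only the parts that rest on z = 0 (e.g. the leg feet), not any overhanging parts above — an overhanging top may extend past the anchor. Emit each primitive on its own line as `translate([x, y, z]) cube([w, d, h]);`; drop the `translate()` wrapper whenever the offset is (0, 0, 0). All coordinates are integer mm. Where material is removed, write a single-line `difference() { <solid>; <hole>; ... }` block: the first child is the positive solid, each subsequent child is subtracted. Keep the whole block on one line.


difference() { translate([136, 325, 0]) cube([4275, 118, 2575]); translate([1416, 325, 757]) cube([575, 118, 1358]); }


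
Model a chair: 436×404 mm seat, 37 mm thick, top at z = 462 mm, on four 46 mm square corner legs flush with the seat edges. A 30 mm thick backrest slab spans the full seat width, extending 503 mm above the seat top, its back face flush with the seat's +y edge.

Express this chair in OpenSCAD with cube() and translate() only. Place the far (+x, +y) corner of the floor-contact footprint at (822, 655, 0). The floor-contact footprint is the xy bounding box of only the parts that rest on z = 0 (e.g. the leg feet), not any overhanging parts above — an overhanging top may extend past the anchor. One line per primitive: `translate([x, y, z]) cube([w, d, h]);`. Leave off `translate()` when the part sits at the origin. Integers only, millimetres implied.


// leg_h = 462 - 37 = 425
translate([386, 251, 425]) cube([436, 404, 37]);
translate([386, 251, 0]) cube([46, 46, 425]);
translate([776, 251, 0]) cube([46, 46, 425]);
translate([386, 609, 0]) cube([46, 46, 425]);
translate([776, 609, 0]) cube([46, 46, 425]);
translate([386, 625, 462]) cube([436, 30, 503]);


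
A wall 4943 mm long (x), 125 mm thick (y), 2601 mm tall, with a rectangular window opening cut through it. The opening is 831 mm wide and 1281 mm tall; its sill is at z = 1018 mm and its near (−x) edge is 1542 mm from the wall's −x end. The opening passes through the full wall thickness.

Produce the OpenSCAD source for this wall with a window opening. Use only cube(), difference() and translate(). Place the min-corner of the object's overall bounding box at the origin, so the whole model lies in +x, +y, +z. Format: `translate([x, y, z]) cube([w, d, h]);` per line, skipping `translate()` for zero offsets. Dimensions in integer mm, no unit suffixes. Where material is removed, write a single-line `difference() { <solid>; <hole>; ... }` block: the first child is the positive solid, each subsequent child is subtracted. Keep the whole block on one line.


difference() { cube([4943, 125, 2601]); translate([1542, 0, 1018]) cube([831, 125, 1281]); }


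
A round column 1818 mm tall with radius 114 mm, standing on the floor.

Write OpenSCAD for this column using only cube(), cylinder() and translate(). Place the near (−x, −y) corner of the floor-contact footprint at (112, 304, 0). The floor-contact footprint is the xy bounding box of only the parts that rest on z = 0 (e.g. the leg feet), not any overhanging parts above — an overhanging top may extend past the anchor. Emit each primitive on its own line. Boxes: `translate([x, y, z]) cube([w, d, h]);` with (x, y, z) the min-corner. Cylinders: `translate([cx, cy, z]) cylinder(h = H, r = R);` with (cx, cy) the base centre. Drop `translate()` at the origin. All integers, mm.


translate([226, 418, 0]) cylinder(h = 1818, r = 114);


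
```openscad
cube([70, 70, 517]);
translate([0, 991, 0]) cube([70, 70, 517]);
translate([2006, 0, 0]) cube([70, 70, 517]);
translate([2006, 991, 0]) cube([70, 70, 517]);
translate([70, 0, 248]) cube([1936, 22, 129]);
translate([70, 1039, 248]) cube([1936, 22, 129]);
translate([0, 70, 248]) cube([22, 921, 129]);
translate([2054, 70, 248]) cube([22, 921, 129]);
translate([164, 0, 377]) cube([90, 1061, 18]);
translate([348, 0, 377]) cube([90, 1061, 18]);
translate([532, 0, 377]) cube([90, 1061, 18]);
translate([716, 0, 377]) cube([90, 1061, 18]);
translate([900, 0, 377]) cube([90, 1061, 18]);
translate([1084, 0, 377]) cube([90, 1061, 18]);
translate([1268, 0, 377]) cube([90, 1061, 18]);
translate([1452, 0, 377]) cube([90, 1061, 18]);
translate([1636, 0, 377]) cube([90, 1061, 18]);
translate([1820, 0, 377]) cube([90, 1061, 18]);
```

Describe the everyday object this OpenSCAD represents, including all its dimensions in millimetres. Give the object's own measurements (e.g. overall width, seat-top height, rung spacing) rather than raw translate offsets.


A bed frame 2076 mm long (x) by 1061 mm wide (y). Four 70×70 mm corner posts, 517 mm tall, at the corners of the footprint. Four rails of 22 mm thickness and 129 mm height run between adjacent posts with their undersides at z = 248 mm, their outer faces flush with the outside of the frame (the two x-running rails run between the posts' inner faces; the two y-running rails run between the posts' inner faces). 10 slats, each 90 mm wide (x) and 18 mm thick, lie across the top of the two x-running rails, running the full 1061 mm width of the frame in y; along x they sit between the end posts with a 94 mm gap after the −x posts and between neighbouring slats, leaving 96 mm before the +x posts.


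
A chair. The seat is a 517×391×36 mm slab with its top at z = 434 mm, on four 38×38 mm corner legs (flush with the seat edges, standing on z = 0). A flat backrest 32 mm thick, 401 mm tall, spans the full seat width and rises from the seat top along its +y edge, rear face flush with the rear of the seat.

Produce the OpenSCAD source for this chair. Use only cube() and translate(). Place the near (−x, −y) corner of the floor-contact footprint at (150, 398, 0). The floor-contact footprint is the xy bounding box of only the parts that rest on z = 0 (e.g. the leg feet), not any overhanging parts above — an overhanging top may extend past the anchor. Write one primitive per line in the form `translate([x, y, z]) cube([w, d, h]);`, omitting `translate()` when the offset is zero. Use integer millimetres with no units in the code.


translate([150, 398, 398]) cube([517, 391, 36]);
translate([150, 398, 0]) cube([38, 38, 398]);
translate([629, 398, 0]) cube([38, 38, 398]);
translate([150, 751, 0]) cube([38, 38, 398]);
translate([629, 751, 0]) cube([38, 38, 398]);
translate([150, 757, 434]) cube([517, 32, 401]);


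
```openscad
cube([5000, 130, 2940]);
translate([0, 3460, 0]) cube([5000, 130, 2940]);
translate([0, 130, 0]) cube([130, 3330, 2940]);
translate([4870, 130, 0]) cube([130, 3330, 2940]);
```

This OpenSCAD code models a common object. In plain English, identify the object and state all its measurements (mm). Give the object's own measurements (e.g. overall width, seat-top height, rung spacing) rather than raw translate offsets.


The wall frame of a small rectangular building: four walls, each 2940 mm tall and 130 mm thick, enclosing a footprint 5000 mm (x) by 3590 mm (y) outside-to-outside, with no floor or roof. The front and back walls (the −y and +y sides) span the full width; the two side walls fit between them.


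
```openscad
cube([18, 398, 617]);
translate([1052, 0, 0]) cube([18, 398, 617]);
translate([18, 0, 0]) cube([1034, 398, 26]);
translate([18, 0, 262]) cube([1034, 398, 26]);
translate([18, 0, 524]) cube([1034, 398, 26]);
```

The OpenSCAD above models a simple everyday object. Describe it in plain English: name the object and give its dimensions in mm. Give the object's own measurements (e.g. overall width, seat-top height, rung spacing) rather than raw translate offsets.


An open bookshelf. Two side panels, each 18 mm thick, 398 mm deep and 617 mm tall, stand 1070 mm apart (outside-to-outside). Between them sit 3 shelves, each 26 mm thick and 398 mm deep, spanning the full gap between the sides. The bottom shelf rests on the floor (its underside at z = 0) and the clear gap between one shelf's top and the next shelf's underside is 236 mm.


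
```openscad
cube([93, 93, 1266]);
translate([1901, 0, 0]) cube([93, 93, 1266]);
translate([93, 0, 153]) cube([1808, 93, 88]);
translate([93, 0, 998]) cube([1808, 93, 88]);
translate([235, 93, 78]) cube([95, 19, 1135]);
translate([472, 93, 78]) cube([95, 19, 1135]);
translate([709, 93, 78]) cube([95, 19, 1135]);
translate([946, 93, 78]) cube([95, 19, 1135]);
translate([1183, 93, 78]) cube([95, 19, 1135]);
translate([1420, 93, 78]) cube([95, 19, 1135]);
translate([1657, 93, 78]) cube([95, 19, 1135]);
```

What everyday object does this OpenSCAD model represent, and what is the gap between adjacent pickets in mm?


A fence section. The picket gap is 142 mm.

Two posts, two rails, 7 pickets — a fence section. Span 1808 mm holds 7 pickets of 95 mm with 8 equal gaps: ⌊(1808 − 7·95) / 8⌋ = 142 mm.


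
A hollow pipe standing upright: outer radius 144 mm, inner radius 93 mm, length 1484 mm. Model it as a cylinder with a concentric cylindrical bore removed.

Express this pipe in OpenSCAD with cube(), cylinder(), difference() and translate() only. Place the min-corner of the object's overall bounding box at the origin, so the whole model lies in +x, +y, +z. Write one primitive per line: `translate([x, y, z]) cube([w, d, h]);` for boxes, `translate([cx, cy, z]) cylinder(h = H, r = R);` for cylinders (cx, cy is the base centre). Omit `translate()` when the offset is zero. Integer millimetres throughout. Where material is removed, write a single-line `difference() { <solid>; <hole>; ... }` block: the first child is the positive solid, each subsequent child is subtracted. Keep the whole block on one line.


difference() { translate([144, 144, 0]) cylinder(h = 1484, r = 144); translate([144, 144, 0]) cylinder(h = 1484, r = 93); }


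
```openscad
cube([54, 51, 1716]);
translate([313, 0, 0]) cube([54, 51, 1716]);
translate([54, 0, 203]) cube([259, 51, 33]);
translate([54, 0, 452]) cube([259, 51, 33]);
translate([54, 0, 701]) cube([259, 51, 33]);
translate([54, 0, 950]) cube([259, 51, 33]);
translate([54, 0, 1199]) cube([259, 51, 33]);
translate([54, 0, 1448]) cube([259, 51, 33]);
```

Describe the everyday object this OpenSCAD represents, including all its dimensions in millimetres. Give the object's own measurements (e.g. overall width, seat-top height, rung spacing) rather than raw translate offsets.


A straight ladder. Two 54×51 mm vertical rails, 1716 mm tall, stand 367 mm apart (outside-to-outside) with their front faces coplanar on the −y side. 6 rungs, each 51 mm deep and 33 mm tall, span between the inner faces of the rails, front faces flush with the rails. The lowest rung's underside is at z = 203 mm and rungs are spaced 249 mm apart (underside to underside).


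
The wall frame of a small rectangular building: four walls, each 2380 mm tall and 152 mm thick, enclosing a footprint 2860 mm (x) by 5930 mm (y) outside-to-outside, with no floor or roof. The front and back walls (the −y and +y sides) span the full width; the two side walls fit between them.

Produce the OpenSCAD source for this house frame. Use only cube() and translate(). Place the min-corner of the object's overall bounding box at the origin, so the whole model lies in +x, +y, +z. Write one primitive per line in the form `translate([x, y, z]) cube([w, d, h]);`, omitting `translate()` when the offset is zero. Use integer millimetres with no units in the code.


cube([2860, 152, 2380]);
translate([0, 5778, 0]) cube([2860, 152, 2380]);
translate([0, 152, 0]) cube([152, 5626, 2380]);
translate([2708, 152, 0]) cube([152, 5626, 2380]);


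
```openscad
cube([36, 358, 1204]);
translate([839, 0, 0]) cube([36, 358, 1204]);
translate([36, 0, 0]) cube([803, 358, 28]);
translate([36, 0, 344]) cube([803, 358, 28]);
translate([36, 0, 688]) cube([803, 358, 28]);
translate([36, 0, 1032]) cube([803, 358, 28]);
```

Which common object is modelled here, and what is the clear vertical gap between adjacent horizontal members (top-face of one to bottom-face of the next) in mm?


A bookshelf. The clear shelf gap is 316 mm.

Two tall side panels with 4 horizontal boards between them — a bookshelf. The first two shelf undersides are at z = 0 and z = 344; with shelf thickness 28, the clear gap is 344 − 0 − 28 = 316 mm.


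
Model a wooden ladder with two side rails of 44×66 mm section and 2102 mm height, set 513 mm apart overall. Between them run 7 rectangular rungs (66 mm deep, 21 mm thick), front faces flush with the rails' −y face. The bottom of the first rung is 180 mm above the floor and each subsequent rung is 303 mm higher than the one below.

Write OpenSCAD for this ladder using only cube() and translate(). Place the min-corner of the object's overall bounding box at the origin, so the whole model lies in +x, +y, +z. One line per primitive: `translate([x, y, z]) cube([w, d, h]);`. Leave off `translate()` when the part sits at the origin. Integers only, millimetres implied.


cube([44, 66, 2102]);
translate([469, 0, 0]) cube([44, 66, 2102]);
translate([44, 0, 180]) cube([425, 66, 21]);
translate([44, 0, 483]) cube([425, 66, 21]);
translate([44, 0, 786]) cube([425, 66, 21]);
translate([44, 0, 1089]) cube([425, 66, 21]);
translate([44, 0, 1392]) cube([425, 66, 21]);
translate([44, 0, 1695]) cube([425, 66, 21]);
translate([44, 0, 1998]) cube([425, 66, 21]);


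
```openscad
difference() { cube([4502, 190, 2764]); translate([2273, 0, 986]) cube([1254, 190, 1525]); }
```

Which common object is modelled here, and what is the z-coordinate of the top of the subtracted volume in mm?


A wall with a window opening. The window head height is 2511 mm.

A wall with a rectangular opening subtracted — a window. Sill at z = 986, opening 1525 mm tall, so the head is at 986 + 1525 = 2511 mm.


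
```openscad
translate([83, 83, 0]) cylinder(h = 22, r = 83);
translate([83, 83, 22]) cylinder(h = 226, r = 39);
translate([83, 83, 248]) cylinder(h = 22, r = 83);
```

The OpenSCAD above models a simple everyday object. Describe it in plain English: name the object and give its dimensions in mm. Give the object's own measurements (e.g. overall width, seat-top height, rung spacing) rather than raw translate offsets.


A spool: two coaxial disc flanges of radius 83 mm and thickness 22 mm, joined by a core cylinder of radius 39 mm and height 226 mm. The lower flange rests on z = 0 and the three cylinders share a vertical axis.


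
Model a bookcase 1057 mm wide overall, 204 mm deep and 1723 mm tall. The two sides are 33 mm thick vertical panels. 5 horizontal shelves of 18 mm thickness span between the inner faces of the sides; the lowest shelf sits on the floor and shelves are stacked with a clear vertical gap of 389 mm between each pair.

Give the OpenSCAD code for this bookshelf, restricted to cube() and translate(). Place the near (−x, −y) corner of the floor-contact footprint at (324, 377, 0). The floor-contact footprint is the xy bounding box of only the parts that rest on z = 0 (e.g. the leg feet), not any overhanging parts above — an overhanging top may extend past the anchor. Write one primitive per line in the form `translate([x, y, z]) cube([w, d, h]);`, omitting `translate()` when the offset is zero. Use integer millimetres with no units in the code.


translate([324, 377, 0]) cube([33, 204, 1723]);
translate([1348, 377, 0]) cube([33, 204, 1723]);
translate([357, 377, 0]) cube([991, 204, 18]);
translate([357, 377, 407]) cube([991, 204, 18]);
translate([357, 377, 814]) cube([991, 204, 18]);
translate([357, 377, 1221]) cube([991, 204, 18]);
translate([357, 377, 1628]) cube([991, 204, 18]);


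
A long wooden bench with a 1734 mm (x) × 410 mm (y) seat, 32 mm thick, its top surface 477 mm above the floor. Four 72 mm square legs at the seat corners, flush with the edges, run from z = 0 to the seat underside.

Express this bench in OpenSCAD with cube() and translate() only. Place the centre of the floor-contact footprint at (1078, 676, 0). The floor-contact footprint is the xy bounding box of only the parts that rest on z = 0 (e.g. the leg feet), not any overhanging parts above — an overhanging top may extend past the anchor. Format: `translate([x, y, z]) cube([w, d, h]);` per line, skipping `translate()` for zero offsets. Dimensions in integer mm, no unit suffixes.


translate([211, 471, 445]) cube([1734, 410, 32]);
translate([211, 471, 0]) cube([72, 72, 445]);
translate([211, 809, 0]) cube([72, 72, 445]);
translate([1873, 471, 0]) cube([72, 72, 445]);
translate([1873, 809, 0]) cube([72, 72, 445]);


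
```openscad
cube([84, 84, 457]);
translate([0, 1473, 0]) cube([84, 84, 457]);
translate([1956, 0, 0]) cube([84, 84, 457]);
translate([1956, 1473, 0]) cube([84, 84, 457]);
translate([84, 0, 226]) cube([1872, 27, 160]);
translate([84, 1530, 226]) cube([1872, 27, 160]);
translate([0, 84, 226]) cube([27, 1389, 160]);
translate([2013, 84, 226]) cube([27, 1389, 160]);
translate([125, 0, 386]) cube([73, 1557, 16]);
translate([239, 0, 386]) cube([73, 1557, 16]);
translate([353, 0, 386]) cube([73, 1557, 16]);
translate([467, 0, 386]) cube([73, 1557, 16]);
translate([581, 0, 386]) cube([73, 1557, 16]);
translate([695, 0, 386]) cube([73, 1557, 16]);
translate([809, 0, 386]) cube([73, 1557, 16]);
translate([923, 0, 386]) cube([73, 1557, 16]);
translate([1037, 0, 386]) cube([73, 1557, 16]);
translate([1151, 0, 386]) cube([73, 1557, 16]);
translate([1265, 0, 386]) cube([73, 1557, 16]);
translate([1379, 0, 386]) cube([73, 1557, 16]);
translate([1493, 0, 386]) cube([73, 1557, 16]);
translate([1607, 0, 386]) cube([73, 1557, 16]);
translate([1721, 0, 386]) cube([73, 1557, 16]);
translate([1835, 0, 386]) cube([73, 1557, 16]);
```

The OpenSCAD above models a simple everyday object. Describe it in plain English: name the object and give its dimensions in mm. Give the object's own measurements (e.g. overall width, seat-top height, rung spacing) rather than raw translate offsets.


A bed frame 2040 mm long (x) by 1557 mm wide (y). Four 84×84 mm corner posts, 457 mm tall, at the corners of the footprint. Four rails of 27 mm thickness and 160 mm height run between adjacent posts with their undersides at z = 226 mm, their outer faces flush with the outside of the frame (the two x-running rails run between the posts' inner faces; the two y-running rails run between the posts' inner faces). 16 slats, each 73 mm wide (x) and 16 mm thick, lie across the top of the two x-running rails, running the full 1557 mm width of the frame in y; along x they sit between the end posts with a 41 mm gap after the −x posts and between neighbouring slats, leaving 48 mm before the +x posts.


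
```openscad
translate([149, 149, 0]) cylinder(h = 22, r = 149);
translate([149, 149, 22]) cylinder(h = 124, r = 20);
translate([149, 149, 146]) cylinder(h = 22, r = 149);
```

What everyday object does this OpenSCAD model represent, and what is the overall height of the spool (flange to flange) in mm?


A spool. The overall height is 168 mm.

Three coaxial cylinders, large–small–large — a spool. Two 22 mm flanges and a 124 mm core give 22 + 124 + 22 = 168 mm.


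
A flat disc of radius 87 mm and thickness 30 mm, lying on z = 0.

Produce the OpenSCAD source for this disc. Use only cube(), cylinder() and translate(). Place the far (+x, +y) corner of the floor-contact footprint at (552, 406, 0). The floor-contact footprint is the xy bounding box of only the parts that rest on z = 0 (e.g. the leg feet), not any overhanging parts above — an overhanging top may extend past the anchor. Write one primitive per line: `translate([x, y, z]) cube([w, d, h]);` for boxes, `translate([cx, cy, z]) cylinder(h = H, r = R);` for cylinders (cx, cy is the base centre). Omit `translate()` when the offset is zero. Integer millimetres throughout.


translate([465, 319, 0]) cylinder(h = 30, r = 87);


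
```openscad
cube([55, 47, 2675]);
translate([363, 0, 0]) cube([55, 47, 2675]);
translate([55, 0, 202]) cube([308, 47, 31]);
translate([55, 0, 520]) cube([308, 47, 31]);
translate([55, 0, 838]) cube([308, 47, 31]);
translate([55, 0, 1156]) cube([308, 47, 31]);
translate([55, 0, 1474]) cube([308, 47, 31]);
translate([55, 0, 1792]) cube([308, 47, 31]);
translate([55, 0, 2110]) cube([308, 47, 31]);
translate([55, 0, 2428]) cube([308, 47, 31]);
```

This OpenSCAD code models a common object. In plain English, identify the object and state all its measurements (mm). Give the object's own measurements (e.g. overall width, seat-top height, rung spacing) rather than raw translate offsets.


A straight ladder. Two 55×47 mm vertical rails, 2675 mm tall, stand 418 mm apart (outside-to-outside) with their front faces coplanar on the −y side. 8 rungs, each 47 mm deep and 31 mm tall, span between the inner faces of the rails, front faces flush with the rails. The lowest rung's underside is at z = 202 mm and rungs are spaced 318 mm apart (underside to underside).


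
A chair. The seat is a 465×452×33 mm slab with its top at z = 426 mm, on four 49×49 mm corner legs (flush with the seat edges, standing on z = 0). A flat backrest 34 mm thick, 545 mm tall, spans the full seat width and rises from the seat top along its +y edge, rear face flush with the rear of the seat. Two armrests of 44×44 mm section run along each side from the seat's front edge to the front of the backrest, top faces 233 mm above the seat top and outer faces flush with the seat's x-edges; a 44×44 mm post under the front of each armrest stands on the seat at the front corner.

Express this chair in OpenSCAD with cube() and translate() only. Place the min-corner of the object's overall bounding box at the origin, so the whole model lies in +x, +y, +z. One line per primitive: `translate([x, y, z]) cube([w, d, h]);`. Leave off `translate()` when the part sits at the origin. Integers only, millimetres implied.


translate([0, 0, 393]) cube([465, 452, 33]);
cube([49, 49, 393]);
translate([416, 0, 0]) cube([49, 49, 393]);
translate([0, 403, 0]) cube([49, 49, 393]);
translate([416, 403, 0]) cube([49, 49, 393]);
translate([0, 418, 426]) cube([465, 34, 545]);
translate([0, 0, 615]) cube([44, 418, 44]);
translate([421, 0, 615]) cube([44, 418, 44]);
translate([0, 0, 426]) cube([44, 44, 189]);
translate([421, 0, 426]) cube([44, 44, 189]);


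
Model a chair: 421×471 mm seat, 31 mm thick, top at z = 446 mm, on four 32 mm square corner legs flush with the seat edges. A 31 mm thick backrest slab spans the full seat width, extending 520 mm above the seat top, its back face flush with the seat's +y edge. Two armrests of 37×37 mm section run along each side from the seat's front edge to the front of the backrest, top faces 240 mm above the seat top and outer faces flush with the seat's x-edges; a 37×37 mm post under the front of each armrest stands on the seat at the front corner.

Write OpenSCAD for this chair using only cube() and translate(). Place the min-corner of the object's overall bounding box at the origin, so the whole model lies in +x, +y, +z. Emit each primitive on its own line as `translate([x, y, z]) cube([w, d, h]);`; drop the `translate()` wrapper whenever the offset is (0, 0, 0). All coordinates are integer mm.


translate([0, 0, 415]) cube([421, 471, 31]);
cube([32, 32, 415]);
translate([389, 0, 0]) cube([32, 32, 415]);
translate([0, 439, 0]) cube([32, 32, 415]);
translate([389, 439, 0]) cube([32, 32, 415]);
translate([0, 440, 446]) cube([421, 31, 520]);
translate([0, 0, 649]) cube([37, 440, 37]);
translate([384, 0, 649]) cube([37, 440, 37]);
translate([0, 0, 446]) cube([37, 37, 203]);
translate([384, 0, 446]) cube([37, 37, 203]);


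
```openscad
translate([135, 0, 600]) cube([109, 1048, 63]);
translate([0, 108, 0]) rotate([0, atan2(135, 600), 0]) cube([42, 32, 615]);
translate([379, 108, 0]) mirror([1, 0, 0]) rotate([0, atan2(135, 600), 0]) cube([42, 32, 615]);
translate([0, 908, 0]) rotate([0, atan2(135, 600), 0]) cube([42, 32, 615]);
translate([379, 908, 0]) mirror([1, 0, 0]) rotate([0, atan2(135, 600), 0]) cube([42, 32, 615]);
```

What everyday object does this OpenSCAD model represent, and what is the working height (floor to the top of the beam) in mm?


A sawhorse. The overall height is 663 mm.

A beam across two mirrored pairs of raked legs — a sawhorse. The beam's underside is at z = 600 (matching the legs' vertical rise in atan2(135, 600)) and the beam is 63 mm tall, so its top is at 600 + 63 = 663 mm. The raked legs top out at the beam's underside, so that is the highest point.


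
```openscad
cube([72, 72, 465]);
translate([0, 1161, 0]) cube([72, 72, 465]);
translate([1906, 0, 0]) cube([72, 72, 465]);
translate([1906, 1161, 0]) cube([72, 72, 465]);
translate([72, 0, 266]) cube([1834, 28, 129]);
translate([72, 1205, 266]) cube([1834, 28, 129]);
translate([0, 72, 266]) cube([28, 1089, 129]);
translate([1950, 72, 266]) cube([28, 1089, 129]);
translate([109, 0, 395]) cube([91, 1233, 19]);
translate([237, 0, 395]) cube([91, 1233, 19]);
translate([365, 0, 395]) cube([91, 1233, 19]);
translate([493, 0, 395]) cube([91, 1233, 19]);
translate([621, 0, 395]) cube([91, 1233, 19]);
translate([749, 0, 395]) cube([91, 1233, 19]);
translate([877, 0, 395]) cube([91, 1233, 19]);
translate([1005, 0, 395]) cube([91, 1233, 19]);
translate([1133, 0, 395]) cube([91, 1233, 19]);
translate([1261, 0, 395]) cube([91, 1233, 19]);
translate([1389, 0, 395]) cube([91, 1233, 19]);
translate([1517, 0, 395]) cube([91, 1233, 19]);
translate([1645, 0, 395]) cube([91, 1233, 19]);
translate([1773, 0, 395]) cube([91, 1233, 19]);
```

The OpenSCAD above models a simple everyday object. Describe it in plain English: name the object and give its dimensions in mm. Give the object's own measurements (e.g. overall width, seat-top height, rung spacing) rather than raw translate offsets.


A bed frame 1978 mm long (x) by 1233 mm wide (y). Four 72×72 mm corner posts, 465 mm tall, at the corners of the footprint. Four rails of 28 mm thickness and 129 mm height run between adjacent posts with their undersides at z = 266 mm, their outer faces flush with the outside of the frame (the two x-running rails run between the posts' inner faces; the two y-running rails run between the posts' inner faces). 14 slats, each 91 mm wide (x) and 19 mm thick, lie across the top of the two x-running rails, running the full 1233 mm width of the frame in y; along x they sit between the end posts with a 37 mm gap after the −x posts and between neighbouring slats, leaving 42 mm before the +x posts.
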